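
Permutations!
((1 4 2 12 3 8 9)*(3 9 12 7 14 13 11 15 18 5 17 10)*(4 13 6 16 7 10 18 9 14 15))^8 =(1 12 13 14 11 6 4 16 2 7 10 15 3 9 8)(5 18 17)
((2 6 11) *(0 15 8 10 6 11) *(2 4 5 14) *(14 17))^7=(0 8 6 15 10)(2 11 4 5 17 14)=((0 15 8 10 6)(2 11 4 5 17 14))^7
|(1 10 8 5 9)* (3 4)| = 10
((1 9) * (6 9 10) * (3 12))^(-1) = (1 9 6 10)(3 12)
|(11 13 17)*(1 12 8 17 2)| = 7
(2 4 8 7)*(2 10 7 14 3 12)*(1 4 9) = (1 4 8 14 3 12 2 9)(7 10) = [0, 4, 9, 12, 8, 5, 6, 10, 14, 1, 7, 11, 2, 13, 3]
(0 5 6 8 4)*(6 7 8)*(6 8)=(0 5 7 6 8 4)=[5, 1, 2, 3, 0, 7, 8, 6, 4]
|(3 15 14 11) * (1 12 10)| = 12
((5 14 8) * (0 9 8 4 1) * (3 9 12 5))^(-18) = ((0 12 5 14 4 1)(3 9 8))^(-18) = (14)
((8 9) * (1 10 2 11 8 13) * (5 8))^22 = ((1 10 2 11 5 8 9 13))^22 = (1 9 5 2)(8 11 10 13)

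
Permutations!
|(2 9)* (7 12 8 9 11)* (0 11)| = 7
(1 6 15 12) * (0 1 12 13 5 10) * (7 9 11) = (0 1 6 15 13 5 10)(7 9 11) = [1, 6, 2, 3, 4, 10, 15, 9, 8, 11, 0, 7, 12, 5, 14, 13]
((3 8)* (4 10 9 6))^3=(3 8)(4 6 9 10)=((3 8)(4 10 9 6))^3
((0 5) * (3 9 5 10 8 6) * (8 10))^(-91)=(10)(0 5 9 3 6 8)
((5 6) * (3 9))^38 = ((3 9)(5 6))^38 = (9)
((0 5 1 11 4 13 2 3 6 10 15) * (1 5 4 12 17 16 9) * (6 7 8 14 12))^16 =(0 15 10 6 11 1 9 16 17 12 14 8 7 3 2 13 4)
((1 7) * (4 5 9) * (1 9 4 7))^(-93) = ((4 5)(7 9))^(-93) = (4 5)(7 9)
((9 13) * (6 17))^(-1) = (6 17)(9 13)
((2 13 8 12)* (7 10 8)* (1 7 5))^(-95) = (1 7 10 8 12 2 13 5)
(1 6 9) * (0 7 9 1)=(0 7 9)(1 6)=[7, 6, 2, 3, 4, 5, 1, 9, 8, 0]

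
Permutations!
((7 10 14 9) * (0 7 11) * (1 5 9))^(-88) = (14)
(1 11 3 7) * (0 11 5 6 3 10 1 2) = (0 11 10 1 5 6 3 7 2) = [11, 5, 0, 7, 4, 6, 3, 2, 8, 9, 1, 10]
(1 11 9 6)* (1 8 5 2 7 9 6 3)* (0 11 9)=(0 11 6 8 5 2 7)(1 9 3)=[11, 9, 7, 1, 4, 2, 8, 0, 5, 3, 10, 6]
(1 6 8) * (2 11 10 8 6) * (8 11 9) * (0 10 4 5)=[10, 2, 9, 3, 5, 0, 6, 7, 1, 8, 11, 4]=(0 10 11 4 5)(1 2 9 8)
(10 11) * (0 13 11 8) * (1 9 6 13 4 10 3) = (0 4 10 8)(1 9 6 13 11 3) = [4, 9, 2, 1, 10, 5, 13, 7, 0, 6, 8, 3, 12, 11]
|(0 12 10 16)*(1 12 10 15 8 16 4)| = 8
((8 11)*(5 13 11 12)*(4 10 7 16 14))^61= (4 10 7 16 14)(5 13 11 8 12)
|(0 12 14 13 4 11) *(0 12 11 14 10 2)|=15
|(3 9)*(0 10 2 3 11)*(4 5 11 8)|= |(0 10 2 3 9 8 4 5 11)|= 9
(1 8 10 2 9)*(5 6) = (1 8 10 2 9)(5 6) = [0, 8, 9, 3, 4, 6, 5, 7, 10, 1, 2]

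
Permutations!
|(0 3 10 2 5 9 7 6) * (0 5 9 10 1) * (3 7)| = 9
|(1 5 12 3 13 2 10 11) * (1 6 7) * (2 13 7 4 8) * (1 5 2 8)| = |(13)(1 2 10 11 6 4)(3 7 5 12)| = 12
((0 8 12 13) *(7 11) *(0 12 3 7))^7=(0 3 11 8 7)(12 13)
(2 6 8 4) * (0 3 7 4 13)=(0 3 7 4 2 6 8 13)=[3, 1, 6, 7, 2, 5, 8, 4, 13, 9, 10, 11, 12, 0]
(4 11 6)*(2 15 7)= (2 15 7)(4 11 6)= [0, 1, 15, 3, 11, 5, 4, 2, 8, 9, 10, 6, 12, 13, 14, 7]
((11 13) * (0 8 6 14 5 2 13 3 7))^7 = ((0 8 6 14 5 2 13 11 3 7))^7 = (0 11 5 8 3 2 6 7 13 14)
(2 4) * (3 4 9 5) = (2 9 5 3 4) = [0, 1, 9, 4, 2, 3, 6, 7, 8, 5]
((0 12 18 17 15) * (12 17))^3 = (12 18)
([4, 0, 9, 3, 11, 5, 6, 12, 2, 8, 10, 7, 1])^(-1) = [1, 12, 8, 3, 0, 5, 6, 11, 9, 2, 10, 4, 7]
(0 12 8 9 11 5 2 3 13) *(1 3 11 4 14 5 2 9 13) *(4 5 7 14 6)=(0 12 8 13)(1 3)(2 11)(4 6)(5 9)(7 14)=[12, 3, 11, 1, 6, 9, 4, 14, 13, 5, 10, 2, 8, 0, 7]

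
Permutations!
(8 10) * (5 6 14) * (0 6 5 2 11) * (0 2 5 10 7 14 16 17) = (0 6 16 17)(2 11)(5 10 8 7 14) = [6, 1, 11, 3, 4, 10, 16, 14, 7, 9, 8, 2, 12, 13, 5, 15, 17, 0]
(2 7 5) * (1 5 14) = (1 5 2 7 14) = [0, 5, 7, 3, 4, 2, 6, 14, 8, 9, 10, 11, 12, 13, 1]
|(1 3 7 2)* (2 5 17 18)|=|(1 3 7 5 17 18 2)|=7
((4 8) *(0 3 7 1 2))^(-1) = ((0 3 7 1 2)(4 8))^(-1) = (0 2 1 7 3)(4 8)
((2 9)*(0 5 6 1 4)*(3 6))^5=((0 5 3 6 1 4)(2 9))^5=(0 4 1 6 3 5)(2 9)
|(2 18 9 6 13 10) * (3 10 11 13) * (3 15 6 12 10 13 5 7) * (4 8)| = |(2 18 9 12 10)(3 13 11 5 7)(4 8)(6 15)| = 10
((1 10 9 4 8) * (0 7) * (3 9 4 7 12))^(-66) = ((0 12 3 9 7)(1 10 4 8))^(-66) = (0 7 9 3 12)(1 4)(8 10)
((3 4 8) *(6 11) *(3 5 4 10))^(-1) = ((3 10)(4 8 5)(6 11))^(-1) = (3 10)(4 5 8)(6 11)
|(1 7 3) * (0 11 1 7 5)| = 4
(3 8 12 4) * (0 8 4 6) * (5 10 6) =(0 8 12 5 10 6)(3 4) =[8, 1, 2, 4, 3, 10, 0, 7, 12, 9, 6, 11, 5]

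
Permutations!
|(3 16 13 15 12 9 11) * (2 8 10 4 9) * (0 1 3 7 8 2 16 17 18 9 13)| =|(0 1 3 17 18 9 11 7 8 10 4 13 15 12 16)| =15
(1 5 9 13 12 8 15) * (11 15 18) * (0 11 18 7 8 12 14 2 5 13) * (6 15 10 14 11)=[6, 13, 5, 3, 4, 9, 15, 8, 7, 0, 14, 10, 12, 11, 2, 1, 16, 17, 18]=(18)(0 6 15 1 13 11 10 14 2 5 9)(7 8)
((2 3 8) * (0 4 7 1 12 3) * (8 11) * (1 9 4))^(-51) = ((0 1 12 3 11 8 2)(4 7 9))^(-51) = (0 8 3 1 2 11 12)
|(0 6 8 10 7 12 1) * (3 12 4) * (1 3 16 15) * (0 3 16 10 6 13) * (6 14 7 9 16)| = 12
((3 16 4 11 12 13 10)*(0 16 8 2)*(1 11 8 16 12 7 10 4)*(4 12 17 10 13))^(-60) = (0 1 4 10 7 2 16 12 17 11 8 3 13) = ((0 17 10 3 16 1 11 7 13 12 4 8 2))^(-60)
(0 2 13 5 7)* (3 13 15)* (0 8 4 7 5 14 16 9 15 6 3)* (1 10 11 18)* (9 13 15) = (0 2 6 3 15)(1 10 11 18)(4 7 8)(13 14 16) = [2, 10, 6, 15, 7, 5, 3, 8, 4, 9, 11, 18, 12, 14, 16, 0, 13, 17, 1]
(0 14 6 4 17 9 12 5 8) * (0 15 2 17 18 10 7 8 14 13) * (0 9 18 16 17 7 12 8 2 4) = (0 13 9 8 15 4 16 17 18 10 12 5 14 6)(2 7) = [13, 1, 7, 3, 16, 14, 0, 2, 15, 8, 12, 11, 5, 9, 6, 4, 17, 18, 10]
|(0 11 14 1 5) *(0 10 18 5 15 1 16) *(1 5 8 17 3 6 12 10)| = |(0 11 14 16)(1 15 5)(3 6 12 10 18 8 17)| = 84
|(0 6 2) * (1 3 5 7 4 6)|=|(0 1 3 5 7 4 6 2)|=8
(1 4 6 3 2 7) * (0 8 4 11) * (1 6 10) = (0 8 4 10 1 11)(2 7 6 3) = [8, 11, 7, 2, 10, 5, 3, 6, 4, 9, 1, 0]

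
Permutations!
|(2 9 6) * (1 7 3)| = |(1 7 3)(2 9 6)| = 3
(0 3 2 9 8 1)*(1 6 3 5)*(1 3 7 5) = (0 1)(2 9 8 6 7 5 3) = [1, 0, 9, 2, 4, 3, 7, 5, 6, 8]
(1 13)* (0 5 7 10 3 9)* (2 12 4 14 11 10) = (0 5 7 2 12 4 14 11 10 3 9)(1 13) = [5, 13, 12, 9, 14, 7, 6, 2, 8, 0, 3, 10, 4, 1, 11]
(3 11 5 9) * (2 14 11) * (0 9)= (0 9 3 2 14 11 5)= [9, 1, 14, 2, 4, 0, 6, 7, 8, 3, 10, 5, 12, 13, 11]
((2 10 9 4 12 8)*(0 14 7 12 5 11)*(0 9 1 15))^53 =(0 15 1 10 2 8 12 7 14)(4 5 11 9)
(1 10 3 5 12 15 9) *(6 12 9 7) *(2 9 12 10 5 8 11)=(1 5 12 15 7 6 10 3 8 11 2 9)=[0, 5, 9, 8, 4, 12, 10, 6, 11, 1, 3, 2, 15, 13, 14, 7]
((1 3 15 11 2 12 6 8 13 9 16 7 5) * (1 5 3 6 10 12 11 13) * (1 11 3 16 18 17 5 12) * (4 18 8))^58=((1 6 4 18 17 5 12 10)(2 3 15 13 9 8 11)(7 16))^58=(1 4 17 12)(2 15 9 11 3 13 8)(5 10 6 18)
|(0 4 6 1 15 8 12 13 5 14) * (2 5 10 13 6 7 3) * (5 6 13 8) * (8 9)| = |(0 4 7 3 2 6 1 15 5 14)(8 12 13 10 9)| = 10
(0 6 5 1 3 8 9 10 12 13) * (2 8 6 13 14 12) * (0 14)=(0 13 14 12)(1 3 6 5)(2 8 9 10)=[13, 3, 8, 6, 4, 1, 5, 7, 9, 10, 2, 11, 0, 14, 12]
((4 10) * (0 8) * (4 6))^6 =((0 8)(4 10 6))^6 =(10)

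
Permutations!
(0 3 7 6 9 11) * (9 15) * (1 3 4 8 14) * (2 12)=(0 4 8 14 1 3 7 6 15 9 11)(2 12)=[4, 3, 12, 7, 8, 5, 15, 6, 14, 11, 10, 0, 2, 13, 1, 9]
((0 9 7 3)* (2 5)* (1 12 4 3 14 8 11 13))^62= (0 1 14 3 13 7 4 11 9 12 8)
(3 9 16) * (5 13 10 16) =(3 9 5 13 10 16) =[0, 1, 2, 9, 4, 13, 6, 7, 8, 5, 16, 11, 12, 10, 14, 15, 3]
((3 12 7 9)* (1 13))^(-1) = ((1 13)(3 12 7 9))^(-1) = (1 13)(3 9 7 12)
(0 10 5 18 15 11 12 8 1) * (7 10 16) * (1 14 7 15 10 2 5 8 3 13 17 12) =(0 16 15 11 1)(2 5 18 10 8 14 7)(3 13 17 12) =[16, 0, 5, 13, 4, 18, 6, 2, 14, 9, 8, 1, 3, 17, 7, 11, 15, 12, 10]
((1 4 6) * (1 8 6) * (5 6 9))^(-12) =((1 4)(5 6 8 9))^(-12) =(9)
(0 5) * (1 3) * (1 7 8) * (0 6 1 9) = (0 5 6 1 3 7 8 9) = [5, 3, 2, 7, 4, 6, 1, 8, 9, 0]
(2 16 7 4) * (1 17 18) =(1 17 18)(2 16 7 4) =[0, 17, 16, 3, 2, 5, 6, 4, 8, 9, 10, 11, 12, 13, 14, 15, 7, 18, 1]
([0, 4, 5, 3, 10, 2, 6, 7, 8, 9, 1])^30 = (10)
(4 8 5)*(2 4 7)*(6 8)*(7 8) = (2 4 6 7)(5 8) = [0, 1, 4, 3, 6, 8, 7, 2, 5]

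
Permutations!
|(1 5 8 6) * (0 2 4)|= |(0 2 4)(1 5 8 6)|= 12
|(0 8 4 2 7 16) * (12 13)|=6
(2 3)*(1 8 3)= [0, 8, 1, 2, 4, 5, 6, 7, 3]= (1 8 3 2)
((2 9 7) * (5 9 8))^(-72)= ((2 8 5 9 7))^(-72)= (2 9 8 7 5)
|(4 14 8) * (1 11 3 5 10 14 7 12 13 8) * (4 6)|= 6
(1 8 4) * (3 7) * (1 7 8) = [0, 1, 2, 8, 7, 5, 6, 3, 4] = (3 8 4 7)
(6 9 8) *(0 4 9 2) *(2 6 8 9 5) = (9)(0 4 5 2) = [4, 1, 0, 3, 5, 2, 6, 7, 8, 9]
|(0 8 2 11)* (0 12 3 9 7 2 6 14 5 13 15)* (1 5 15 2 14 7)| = 24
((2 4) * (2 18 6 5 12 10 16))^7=((2 4 18 6 5 12 10 16))^7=(2 16 10 12 5 6 18 4)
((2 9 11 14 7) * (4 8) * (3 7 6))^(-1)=(2 7 3 6 14 11 9)(4 8)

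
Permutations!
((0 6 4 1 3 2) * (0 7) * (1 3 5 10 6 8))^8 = ((0 8 1 5 10 6 4 3 2 7))^8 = (0 2 4 10 1)(3 6 5 8 7)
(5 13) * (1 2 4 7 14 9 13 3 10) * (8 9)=(1 2 4 7 14 8 9 13 5 3 10)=[0, 2, 4, 10, 7, 3, 6, 14, 9, 13, 1, 11, 12, 5, 8]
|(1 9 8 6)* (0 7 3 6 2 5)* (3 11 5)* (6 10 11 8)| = 24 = |(0 7 8 2 3 10 11 5)(1 9 6)|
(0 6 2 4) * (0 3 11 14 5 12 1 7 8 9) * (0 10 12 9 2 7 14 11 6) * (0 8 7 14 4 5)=(0 8 2 5 9 10 12 1 4 3 6 14)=[8, 4, 5, 6, 3, 9, 14, 7, 2, 10, 12, 11, 1, 13, 0]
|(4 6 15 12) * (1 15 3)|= 6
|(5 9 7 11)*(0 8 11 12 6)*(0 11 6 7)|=6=|(0 8 6 11 5 9)(7 12)|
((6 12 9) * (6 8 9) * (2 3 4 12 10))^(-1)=(2 10 6 12 4 3)(8 9)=((2 3 4 12 6 10)(8 9))^(-1)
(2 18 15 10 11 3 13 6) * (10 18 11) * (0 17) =(0 17)(2 11 3 13 6)(15 18) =[17, 1, 11, 13, 4, 5, 2, 7, 8, 9, 10, 3, 12, 6, 14, 18, 16, 0, 15]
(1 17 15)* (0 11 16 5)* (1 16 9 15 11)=(0 1 17 11 9 15 16 5)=[1, 17, 2, 3, 4, 0, 6, 7, 8, 15, 10, 9, 12, 13, 14, 16, 5, 11]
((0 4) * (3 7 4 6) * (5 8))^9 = ((0 6 3 7 4)(5 8))^9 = (0 4 7 3 6)(5 8)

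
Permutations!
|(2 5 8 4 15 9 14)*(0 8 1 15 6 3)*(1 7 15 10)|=30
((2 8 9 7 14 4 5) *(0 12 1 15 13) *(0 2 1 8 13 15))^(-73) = (15)(0 1 5 4 14 7 9 8 12)(2 13) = ((15)(0 12 8 9 7 14 4 5 1)(2 13))^(-73)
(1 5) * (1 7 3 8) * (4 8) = [0, 5, 2, 4, 8, 7, 6, 3, 1] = (1 5 7 3 4 8)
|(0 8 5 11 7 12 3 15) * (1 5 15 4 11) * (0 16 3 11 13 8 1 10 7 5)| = |(0 1)(3 4 13 8 15 16)(5 10 7 12 11)| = 30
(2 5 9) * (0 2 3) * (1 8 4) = (0 2 5 9 3)(1 8 4) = [2, 8, 5, 0, 1, 9, 6, 7, 4, 3]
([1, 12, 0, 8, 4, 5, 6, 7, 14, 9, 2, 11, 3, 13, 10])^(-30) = [12, 3, 1, 14, 4, 5, 6, 7, 10, 9, 0, 11, 8, 13, 2]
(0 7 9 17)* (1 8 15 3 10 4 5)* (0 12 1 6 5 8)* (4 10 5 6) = (0 7 9 17 12 1)(3 5 4 8 15) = [7, 0, 2, 5, 8, 4, 6, 9, 15, 17, 10, 11, 1, 13, 14, 3, 16, 12]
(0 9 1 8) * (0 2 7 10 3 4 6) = [9, 8, 7, 4, 6, 5, 0, 10, 2, 1, 3] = (0 9 1 8 2 7 10 3 4 6)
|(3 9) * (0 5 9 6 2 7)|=7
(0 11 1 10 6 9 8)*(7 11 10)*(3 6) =(0 10 3 6 9 8)(1 7 11) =[10, 7, 2, 6, 4, 5, 9, 11, 0, 8, 3, 1]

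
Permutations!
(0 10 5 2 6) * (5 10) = (10)(0 5 2 6) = [5, 1, 6, 3, 4, 2, 0, 7, 8, 9, 10]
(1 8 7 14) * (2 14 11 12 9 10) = (1 8 7 11 12 9 10 2 14) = [0, 8, 14, 3, 4, 5, 6, 11, 7, 10, 2, 12, 9, 13, 1]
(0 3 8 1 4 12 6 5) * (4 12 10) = [3, 12, 2, 8, 10, 0, 5, 7, 1, 9, 4, 11, 6] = (0 3 8 1 12 6 5)(4 10)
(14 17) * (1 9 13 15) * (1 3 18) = [0, 9, 2, 18, 4, 5, 6, 7, 8, 13, 10, 11, 12, 15, 17, 3, 16, 14, 1] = (1 9 13 15 3 18)(14 17)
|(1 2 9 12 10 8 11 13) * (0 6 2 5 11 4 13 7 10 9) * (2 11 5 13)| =|(0 6 11 7 10 8 4 2)(1 13)(9 12)| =8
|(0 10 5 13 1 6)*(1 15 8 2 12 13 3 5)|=|(0 10 1 6)(2 12 13 15 8)(3 5)|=20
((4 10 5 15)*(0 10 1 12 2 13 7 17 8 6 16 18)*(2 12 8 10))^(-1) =(0 18 16 6 8 1 4 15 5 10 17 7 13 2)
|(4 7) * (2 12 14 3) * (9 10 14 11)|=14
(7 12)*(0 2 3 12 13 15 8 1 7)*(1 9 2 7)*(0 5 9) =(0 7 13 15 8)(2 3 12 5 9) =[7, 1, 3, 12, 4, 9, 6, 13, 0, 2, 10, 11, 5, 15, 14, 8]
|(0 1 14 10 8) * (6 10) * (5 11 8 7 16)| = 10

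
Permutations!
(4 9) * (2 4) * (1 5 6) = (1 5 6)(2 4 9) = [0, 5, 4, 3, 9, 6, 1, 7, 8, 2]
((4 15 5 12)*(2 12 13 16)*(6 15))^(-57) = ((2 12 4 6 15 5 13 16))^(-57) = (2 16 13 5 15 6 4 12)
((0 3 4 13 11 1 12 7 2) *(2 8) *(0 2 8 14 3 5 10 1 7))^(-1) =((0 5 10 1 12)(3 4 13 11 7 14))^(-1) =(0 12 1 10 5)(3 14 7 11 13 4)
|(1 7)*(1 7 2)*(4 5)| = 2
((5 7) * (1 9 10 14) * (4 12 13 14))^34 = ((1 9 10 4 12 13 14)(5 7))^34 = (1 14 13 12 4 10 9)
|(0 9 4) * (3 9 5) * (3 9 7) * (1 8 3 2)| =|(0 5 9 4)(1 8 3 7 2)| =20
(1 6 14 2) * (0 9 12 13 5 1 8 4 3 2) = (0 9 12 13 5 1 6 14)(2 8 4 3) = [9, 6, 8, 2, 3, 1, 14, 7, 4, 12, 10, 11, 13, 5, 0]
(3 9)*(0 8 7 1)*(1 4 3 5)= (0 8 7 4 3 9 5 1)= [8, 0, 2, 9, 3, 1, 6, 4, 7, 5]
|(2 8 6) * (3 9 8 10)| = |(2 10 3 9 8 6)| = 6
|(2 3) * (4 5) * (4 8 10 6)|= |(2 3)(4 5 8 10 6)|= 10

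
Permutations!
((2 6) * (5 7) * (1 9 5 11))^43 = (1 7 9 11 5)(2 6)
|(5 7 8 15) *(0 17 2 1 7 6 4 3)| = 11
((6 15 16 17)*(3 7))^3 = ((3 7)(6 15 16 17))^3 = (3 7)(6 17 16 15)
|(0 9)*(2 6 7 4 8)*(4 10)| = 6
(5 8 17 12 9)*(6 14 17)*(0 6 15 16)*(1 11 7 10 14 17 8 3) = (0 6 17 12 9 5 3 1 11 7 10 14 8 15 16) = [6, 11, 2, 1, 4, 3, 17, 10, 15, 5, 14, 7, 9, 13, 8, 16, 0, 12]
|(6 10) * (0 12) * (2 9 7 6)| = |(0 12)(2 9 7 6 10)| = 10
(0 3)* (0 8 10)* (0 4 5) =[3, 1, 2, 8, 5, 0, 6, 7, 10, 9, 4] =(0 3 8 10 4 5)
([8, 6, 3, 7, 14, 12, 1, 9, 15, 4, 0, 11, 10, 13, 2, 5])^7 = (0 8 15 5 12 10)(1 6)(2 3 7 9 4 14)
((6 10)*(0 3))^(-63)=(0 3)(6 10)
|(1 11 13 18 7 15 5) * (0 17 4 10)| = |(0 17 4 10)(1 11 13 18 7 15 5)| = 28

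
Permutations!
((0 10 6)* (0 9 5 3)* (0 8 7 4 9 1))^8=((0 10 6 1)(3 8 7 4 9 5))^8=(10)(3 7 9)(4 5 8)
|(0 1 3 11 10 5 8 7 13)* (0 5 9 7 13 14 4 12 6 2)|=12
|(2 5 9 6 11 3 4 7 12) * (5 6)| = |(2 6 11 3 4 7 12)(5 9)| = 14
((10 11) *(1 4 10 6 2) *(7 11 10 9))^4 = ((1 4 9 7 11 6 2))^4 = (1 11 4 6 9 2 7)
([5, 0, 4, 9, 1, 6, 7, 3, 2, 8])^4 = (0 3 4 6 8)(1 7 2 5 9)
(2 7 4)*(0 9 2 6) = (0 9 2 7 4 6) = [9, 1, 7, 3, 6, 5, 0, 4, 8, 2]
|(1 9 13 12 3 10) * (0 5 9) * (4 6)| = 8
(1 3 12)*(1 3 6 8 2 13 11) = (1 6 8 2 13 11)(3 12) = [0, 6, 13, 12, 4, 5, 8, 7, 2, 9, 10, 1, 3, 11]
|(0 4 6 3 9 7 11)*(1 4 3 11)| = 8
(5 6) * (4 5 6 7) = (4 5 7) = [0, 1, 2, 3, 5, 7, 6, 4]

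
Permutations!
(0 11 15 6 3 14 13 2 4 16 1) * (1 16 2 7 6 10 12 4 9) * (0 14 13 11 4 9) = (16)(0 4 2)(1 14 11 15 10 12 9)(3 13 7 6) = [4, 14, 0, 13, 2, 5, 3, 6, 8, 1, 12, 15, 9, 7, 11, 10, 16]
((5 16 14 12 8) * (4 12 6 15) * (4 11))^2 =(4 8 16 6 11 12 5 14 15)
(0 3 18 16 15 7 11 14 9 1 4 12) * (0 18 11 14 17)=(0 3 11 17)(1 4 12 18 16 15 7 14 9)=[3, 4, 2, 11, 12, 5, 6, 14, 8, 1, 10, 17, 18, 13, 9, 7, 15, 0, 16]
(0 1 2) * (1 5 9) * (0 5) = (1 2 5 9) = [0, 2, 5, 3, 4, 9, 6, 7, 8, 1]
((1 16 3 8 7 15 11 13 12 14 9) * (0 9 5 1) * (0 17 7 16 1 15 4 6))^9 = ((0 9 17 7 4 6)(3 8 16)(5 15 11 13 12 14))^9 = (0 7)(4 9)(5 13)(6 17)(11 14)(12 15)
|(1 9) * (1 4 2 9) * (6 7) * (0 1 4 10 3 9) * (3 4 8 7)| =10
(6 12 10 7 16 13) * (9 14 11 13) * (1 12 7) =(1 12 10)(6 7 16 9 14 11 13) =[0, 12, 2, 3, 4, 5, 7, 16, 8, 14, 1, 13, 10, 6, 11, 15, 9]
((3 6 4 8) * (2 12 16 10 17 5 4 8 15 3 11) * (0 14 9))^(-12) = ((0 14 9)(2 12 16 10 17 5 4 15 3 6 8 11))^(-12) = (17)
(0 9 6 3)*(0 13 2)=(0 9 6 3 13 2)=[9, 1, 0, 13, 4, 5, 3, 7, 8, 6, 10, 11, 12, 2]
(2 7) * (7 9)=(2 9 7)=[0, 1, 9, 3, 4, 5, 6, 2, 8, 7]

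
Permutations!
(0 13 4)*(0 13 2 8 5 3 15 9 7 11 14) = [2, 1, 8, 15, 13, 3, 6, 11, 5, 7, 10, 14, 12, 4, 0, 9] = (0 2 8 5 3 15 9 7 11 14)(4 13)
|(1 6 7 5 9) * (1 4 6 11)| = |(1 11)(4 6 7 5 9)| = 10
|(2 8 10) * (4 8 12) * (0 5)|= 10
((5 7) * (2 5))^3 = (7)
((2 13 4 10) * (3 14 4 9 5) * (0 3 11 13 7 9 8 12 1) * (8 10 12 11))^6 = (14)(2 13 8 9)(5 7 10 11)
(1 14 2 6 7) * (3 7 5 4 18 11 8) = [0, 14, 6, 7, 18, 4, 5, 1, 3, 9, 10, 8, 12, 13, 2, 15, 16, 17, 11] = (1 14 2 6 5 4 18 11 8 3 7)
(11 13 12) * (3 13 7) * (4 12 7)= (3 13 7)(4 12 11)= [0, 1, 2, 13, 12, 5, 6, 3, 8, 9, 10, 4, 11, 7]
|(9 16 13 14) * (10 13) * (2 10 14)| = |(2 10 13)(9 16 14)| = 3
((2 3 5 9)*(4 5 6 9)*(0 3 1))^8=(0 6 2)(1 3 9)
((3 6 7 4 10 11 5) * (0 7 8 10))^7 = (0 7 4)(3 6 8 10 11 5)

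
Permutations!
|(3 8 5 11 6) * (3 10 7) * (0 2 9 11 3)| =21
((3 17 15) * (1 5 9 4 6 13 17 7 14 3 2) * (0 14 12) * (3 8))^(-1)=((0 14 8 3 7 12)(1 5 9 4 6 13 17 15 2))^(-1)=(0 12 7 3 8 14)(1 2 15 17 13 6 4 9 5)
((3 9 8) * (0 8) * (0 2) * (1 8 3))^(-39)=(0 3 9 2)(1 8)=((0 3 9 2)(1 8))^(-39)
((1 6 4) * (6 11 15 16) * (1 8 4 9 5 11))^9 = (4 8)(5 16)(6 11)(9 15)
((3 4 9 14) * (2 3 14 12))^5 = (14)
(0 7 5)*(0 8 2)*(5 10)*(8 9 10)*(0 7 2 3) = [2, 1, 7, 0, 4, 9, 6, 8, 3, 10, 5] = (0 2 7 8 3)(5 9 10)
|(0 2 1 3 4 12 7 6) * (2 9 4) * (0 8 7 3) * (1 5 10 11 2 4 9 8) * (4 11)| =|(0 8 7 6 1)(2 5 10 4 12 3 11)| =35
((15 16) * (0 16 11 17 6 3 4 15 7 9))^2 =(0 7)(3 15 17)(4 11 6)(9 16)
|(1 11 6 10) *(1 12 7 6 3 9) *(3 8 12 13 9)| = 9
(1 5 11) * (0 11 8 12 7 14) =(0 11 1 5 8 12 7 14) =[11, 5, 2, 3, 4, 8, 6, 14, 12, 9, 10, 1, 7, 13, 0]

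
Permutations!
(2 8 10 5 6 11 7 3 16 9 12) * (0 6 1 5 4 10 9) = [6, 5, 8, 16, 10, 1, 11, 3, 9, 12, 4, 7, 2, 13, 14, 15, 0] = (0 6 11 7 3 16)(1 5)(2 8 9 12)(4 10)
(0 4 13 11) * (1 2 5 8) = [4, 2, 5, 3, 13, 8, 6, 7, 1, 9, 10, 0, 12, 11] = (0 4 13 11)(1 2 5 8)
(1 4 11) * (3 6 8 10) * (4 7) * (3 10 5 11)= [0, 7, 2, 6, 3, 11, 8, 4, 5, 9, 10, 1]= (1 7 4 3 6 8 5 11)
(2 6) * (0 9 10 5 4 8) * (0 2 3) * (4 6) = (0 9 10 5 6 3)(2 4 8) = [9, 1, 4, 0, 8, 6, 3, 7, 2, 10, 5]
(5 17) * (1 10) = (1 10)(5 17) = [0, 10, 2, 3, 4, 17, 6, 7, 8, 9, 1, 11, 12, 13, 14, 15, 16, 5]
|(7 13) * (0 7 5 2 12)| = 6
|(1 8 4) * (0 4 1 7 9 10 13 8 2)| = 9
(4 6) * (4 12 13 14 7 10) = [0, 1, 2, 3, 6, 5, 12, 10, 8, 9, 4, 11, 13, 14, 7] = (4 6 12 13 14 7 10)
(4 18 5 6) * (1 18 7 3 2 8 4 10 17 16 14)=[0, 18, 8, 2, 7, 6, 10, 3, 4, 9, 17, 11, 12, 13, 1, 15, 14, 16, 5]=(1 18 5 6 10 17 16 14)(2 8 4 7 3)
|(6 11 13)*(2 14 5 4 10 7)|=|(2 14 5 4 10 7)(6 11 13)|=6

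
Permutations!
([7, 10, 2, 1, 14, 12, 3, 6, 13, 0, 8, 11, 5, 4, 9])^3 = (0 3 8 14 7 1 13 9 6 10 4)(5 12)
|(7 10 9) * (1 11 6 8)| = 12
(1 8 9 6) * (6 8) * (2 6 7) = (1 7 2 6)(8 9) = [0, 7, 6, 3, 4, 5, 1, 2, 9, 8]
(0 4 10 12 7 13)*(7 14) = (0 4 10 12 14 7 13) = [4, 1, 2, 3, 10, 5, 6, 13, 8, 9, 12, 11, 14, 0, 7]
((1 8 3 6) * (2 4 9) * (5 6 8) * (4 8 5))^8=((1 4 9 2 8 3 5 6))^8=(9)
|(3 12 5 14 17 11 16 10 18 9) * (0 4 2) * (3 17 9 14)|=21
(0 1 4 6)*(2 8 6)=[1, 4, 8, 3, 2, 5, 0, 7, 6]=(0 1 4 2 8 6)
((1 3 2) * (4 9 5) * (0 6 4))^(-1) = ((0 6 4 9 5)(1 3 2))^(-1) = (0 5 9 4 6)(1 2 3)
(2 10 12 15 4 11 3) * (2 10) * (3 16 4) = [0, 1, 2, 10, 11, 5, 6, 7, 8, 9, 12, 16, 15, 13, 14, 3, 4] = (3 10 12 15)(4 11 16)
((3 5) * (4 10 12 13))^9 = (3 5)(4 10 12 13)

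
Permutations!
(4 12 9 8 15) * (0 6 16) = [6, 1, 2, 3, 12, 5, 16, 7, 15, 8, 10, 11, 9, 13, 14, 4, 0] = (0 6 16)(4 12 9 8 15)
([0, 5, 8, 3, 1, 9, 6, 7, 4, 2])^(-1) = (1 4 8 2 9 5)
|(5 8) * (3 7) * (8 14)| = |(3 7)(5 14 8)| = 6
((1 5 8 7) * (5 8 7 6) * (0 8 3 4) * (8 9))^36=((0 9 8 6 5 7 1 3 4))^36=(9)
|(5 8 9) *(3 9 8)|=|(3 9 5)|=3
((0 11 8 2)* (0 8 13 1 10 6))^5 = (0 6 10 1 13 11)(2 8)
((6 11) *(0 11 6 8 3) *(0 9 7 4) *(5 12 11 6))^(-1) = (0 4 7 9 3 8 11 12 5 6)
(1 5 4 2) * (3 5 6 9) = (1 6 9 3 5 4 2) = [0, 6, 1, 5, 2, 4, 9, 7, 8, 3]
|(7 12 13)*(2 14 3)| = 3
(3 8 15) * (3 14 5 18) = (3 8 15 14 5 18) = [0, 1, 2, 8, 4, 18, 6, 7, 15, 9, 10, 11, 12, 13, 5, 14, 16, 17, 3]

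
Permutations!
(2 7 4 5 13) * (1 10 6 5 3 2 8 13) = (1 10 6 5)(2 7 4 3)(8 13) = [0, 10, 7, 2, 3, 1, 5, 4, 13, 9, 6, 11, 12, 8]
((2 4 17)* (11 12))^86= (2 17 4)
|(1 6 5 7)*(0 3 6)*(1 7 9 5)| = |(0 3 6 1)(5 9)| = 4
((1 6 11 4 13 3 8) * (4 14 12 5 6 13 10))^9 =(1 13 3 8)(4 10)(5 12 14 11 6)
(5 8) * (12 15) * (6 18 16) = (5 8)(6 18 16)(12 15) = [0, 1, 2, 3, 4, 8, 18, 7, 5, 9, 10, 11, 15, 13, 14, 12, 6, 17, 16]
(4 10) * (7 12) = (4 10)(7 12) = [0, 1, 2, 3, 10, 5, 6, 12, 8, 9, 4, 11, 7]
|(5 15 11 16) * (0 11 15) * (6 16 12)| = 6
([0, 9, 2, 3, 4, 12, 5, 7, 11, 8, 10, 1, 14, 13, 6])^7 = (1 11 8 9)(5 6 14 12)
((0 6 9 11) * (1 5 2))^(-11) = (0 6 9 11)(1 5 2)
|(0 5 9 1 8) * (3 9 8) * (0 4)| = 12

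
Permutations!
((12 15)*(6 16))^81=(6 16)(12 15)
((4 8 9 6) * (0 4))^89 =(0 6 9 8 4)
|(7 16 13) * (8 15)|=|(7 16 13)(8 15)|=6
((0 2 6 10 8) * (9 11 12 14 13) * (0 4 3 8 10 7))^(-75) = (14)(0 2 6 7)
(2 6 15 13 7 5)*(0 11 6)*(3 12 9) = (0 11 6 15 13 7 5 2)(3 12 9) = [11, 1, 0, 12, 4, 2, 15, 5, 8, 3, 10, 6, 9, 7, 14, 13]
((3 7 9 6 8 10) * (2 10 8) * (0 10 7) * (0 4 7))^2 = ((0 10 3 4 7 9 6 2))^2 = (0 3 7 6)(2 10 4 9)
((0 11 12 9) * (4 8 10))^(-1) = (0 9 12 11)(4 10 8)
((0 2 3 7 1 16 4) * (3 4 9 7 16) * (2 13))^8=(1 9 3 7 16)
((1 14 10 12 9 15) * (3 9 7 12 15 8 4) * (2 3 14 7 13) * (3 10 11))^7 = (15)(3 9 8 4 14 11)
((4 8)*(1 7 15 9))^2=(1 15)(7 9)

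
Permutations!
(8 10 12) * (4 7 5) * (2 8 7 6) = (2 8 10 12 7 5 4 6) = [0, 1, 8, 3, 6, 4, 2, 5, 10, 9, 12, 11, 7]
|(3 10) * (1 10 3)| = 2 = |(1 10)|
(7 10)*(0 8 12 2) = (0 8 12 2)(7 10) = [8, 1, 0, 3, 4, 5, 6, 10, 12, 9, 7, 11, 2]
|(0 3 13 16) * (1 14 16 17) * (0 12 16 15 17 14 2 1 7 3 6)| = 6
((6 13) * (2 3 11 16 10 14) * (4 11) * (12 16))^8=((2 3 4 11 12 16 10 14)(6 13))^8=(16)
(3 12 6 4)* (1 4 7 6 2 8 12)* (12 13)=(1 4 3)(2 8 13 12)(6 7)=[0, 4, 8, 1, 3, 5, 7, 6, 13, 9, 10, 11, 2, 12]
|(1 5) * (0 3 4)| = |(0 3 4)(1 5)| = 6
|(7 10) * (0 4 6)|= 6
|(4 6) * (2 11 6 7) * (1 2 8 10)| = 8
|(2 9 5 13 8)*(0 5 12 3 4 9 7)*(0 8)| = |(0 5 13)(2 7 8)(3 4 9 12)| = 12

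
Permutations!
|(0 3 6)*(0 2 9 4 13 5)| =|(0 3 6 2 9 4 13 5)| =8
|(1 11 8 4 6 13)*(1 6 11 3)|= |(1 3)(4 11 8)(6 13)|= 6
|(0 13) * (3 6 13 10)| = 5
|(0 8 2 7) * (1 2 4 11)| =7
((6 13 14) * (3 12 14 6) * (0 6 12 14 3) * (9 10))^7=((0 6 13 12 3 14)(9 10))^7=(0 6 13 12 3 14)(9 10)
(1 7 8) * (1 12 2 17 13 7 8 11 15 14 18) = (1 8 12 2 17 13 7 11 15 14 18) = [0, 8, 17, 3, 4, 5, 6, 11, 12, 9, 10, 15, 2, 7, 18, 14, 16, 13, 1]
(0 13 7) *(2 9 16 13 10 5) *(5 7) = (0 10 7)(2 9 16 13 5) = [10, 1, 9, 3, 4, 2, 6, 0, 8, 16, 7, 11, 12, 5, 14, 15, 13]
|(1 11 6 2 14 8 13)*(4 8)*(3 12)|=|(1 11 6 2 14 4 8 13)(3 12)|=8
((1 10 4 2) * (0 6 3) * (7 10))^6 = (1 7 10 4 2)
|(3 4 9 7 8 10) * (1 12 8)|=|(1 12 8 10 3 4 9 7)|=8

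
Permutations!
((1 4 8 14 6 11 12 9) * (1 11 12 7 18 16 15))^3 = (1 14 9 18)(4 6 11 16)(7 15 8 12) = ((1 4 8 14 6 12 9 11 7 18 16 15))^3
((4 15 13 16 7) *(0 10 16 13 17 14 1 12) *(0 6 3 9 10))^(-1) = ((1 12 6 3 9 10 16 7 4 15 17 14))^(-1) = (1 14 17 15 4 7 16 10 9 3 6 12)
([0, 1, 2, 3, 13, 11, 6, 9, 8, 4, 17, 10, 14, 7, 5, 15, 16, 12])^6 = [0, 1, 2, 3, 7, 5, 6, 4, 8, 13, 10, 11, 12, 9, 14, 15, 16, 17]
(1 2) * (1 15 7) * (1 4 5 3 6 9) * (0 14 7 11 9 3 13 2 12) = (0 14 7 4 5 13 2 15 11 9 1 12)(3 6) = [14, 12, 15, 6, 5, 13, 3, 4, 8, 1, 10, 9, 0, 2, 7, 11]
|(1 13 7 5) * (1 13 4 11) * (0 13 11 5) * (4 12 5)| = 12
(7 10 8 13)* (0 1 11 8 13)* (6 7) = [1, 11, 2, 3, 4, 5, 7, 10, 0, 9, 13, 8, 12, 6] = (0 1 11 8)(6 7 10 13)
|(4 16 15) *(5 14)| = |(4 16 15)(5 14)| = 6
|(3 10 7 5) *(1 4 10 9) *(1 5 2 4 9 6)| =20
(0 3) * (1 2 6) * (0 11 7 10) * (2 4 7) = (0 3 11 2 6 1 4 7 10) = [3, 4, 6, 11, 7, 5, 1, 10, 8, 9, 0, 2]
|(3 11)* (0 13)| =|(0 13)(3 11)| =2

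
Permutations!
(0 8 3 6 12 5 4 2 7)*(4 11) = (0 8 3 6 12 5 11 4 2 7) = [8, 1, 7, 6, 2, 11, 12, 0, 3, 9, 10, 4, 5]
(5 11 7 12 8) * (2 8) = [0, 1, 8, 3, 4, 11, 6, 12, 5, 9, 10, 7, 2] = (2 8 5 11 7 12)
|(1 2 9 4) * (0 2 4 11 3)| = |(0 2 9 11 3)(1 4)| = 10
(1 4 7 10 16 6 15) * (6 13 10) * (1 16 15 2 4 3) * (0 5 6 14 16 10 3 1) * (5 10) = (0 10 15 5 6 2 4 7 14 16 13 3) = [10, 1, 4, 0, 7, 6, 2, 14, 8, 9, 15, 11, 12, 3, 16, 5, 13]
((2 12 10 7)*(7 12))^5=((2 7)(10 12))^5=(2 7)(10 12)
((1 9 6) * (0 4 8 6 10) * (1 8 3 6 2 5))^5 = ((0 4 3 6 8 2 5 1 9 10))^5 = (0 2)(1 3)(4 5)(6 9)(8 10)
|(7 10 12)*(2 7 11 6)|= 6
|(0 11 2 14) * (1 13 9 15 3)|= 20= |(0 11 2 14)(1 13 9 15 3)|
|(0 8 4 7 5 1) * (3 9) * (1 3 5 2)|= |(0 8 4 7 2 1)(3 9 5)|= 6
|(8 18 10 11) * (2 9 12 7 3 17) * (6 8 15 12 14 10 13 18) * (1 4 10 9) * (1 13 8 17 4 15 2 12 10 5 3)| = 12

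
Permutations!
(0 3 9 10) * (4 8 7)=(0 3 9 10)(4 8 7)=[3, 1, 2, 9, 8, 5, 6, 4, 7, 10, 0]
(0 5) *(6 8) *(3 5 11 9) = (0 11 9 3 5)(6 8) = [11, 1, 2, 5, 4, 0, 8, 7, 6, 3, 10, 9]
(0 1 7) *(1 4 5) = (0 4 5 1 7) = [4, 7, 2, 3, 5, 1, 6, 0]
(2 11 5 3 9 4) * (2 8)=(2 11 5 3 9 4 8)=[0, 1, 11, 9, 8, 3, 6, 7, 2, 4, 10, 5]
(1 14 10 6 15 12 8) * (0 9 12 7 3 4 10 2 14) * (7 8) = (0 9 12 7 3 4 10 6 15 8 1)(2 14) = [9, 0, 14, 4, 10, 5, 15, 3, 1, 12, 6, 11, 7, 13, 2, 8]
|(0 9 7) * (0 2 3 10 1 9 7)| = 7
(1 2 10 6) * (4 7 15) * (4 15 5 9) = [0, 2, 10, 3, 7, 9, 1, 5, 8, 4, 6, 11, 12, 13, 14, 15] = (15)(1 2 10 6)(4 7 5 9)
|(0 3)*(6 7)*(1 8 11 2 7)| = |(0 3)(1 8 11 2 7 6)| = 6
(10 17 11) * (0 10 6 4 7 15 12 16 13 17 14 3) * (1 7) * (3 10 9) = (0 9 3)(1 7 15 12 16 13 17 11 6 4)(10 14) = [9, 7, 2, 0, 1, 5, 4, 15, 8, 3, 14, 6, 16, 17, 10, 12, 13, 11]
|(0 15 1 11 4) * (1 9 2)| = 7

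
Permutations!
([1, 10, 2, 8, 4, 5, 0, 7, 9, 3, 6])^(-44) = [0, 1, 2, 8, 4, 5, 6, 7, 9, 3, 10]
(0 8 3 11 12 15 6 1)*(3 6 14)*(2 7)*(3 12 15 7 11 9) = (0 8 6 1)(2 11 15 14 12 7)(3 9) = [8, 0, 11, 9, 4, 5, 1, 2, 6, 3, 10, 15, 7, 13, 12, 14]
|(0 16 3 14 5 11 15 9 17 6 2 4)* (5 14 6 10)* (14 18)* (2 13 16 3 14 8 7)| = 66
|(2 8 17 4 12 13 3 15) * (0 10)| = 8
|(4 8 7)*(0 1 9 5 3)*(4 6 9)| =9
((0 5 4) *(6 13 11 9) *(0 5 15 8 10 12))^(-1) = ((0 15 8 10 12)(4 5)(6 13 11 9))^(-1) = (0 12 10 8 15)(4 5)(6 9 11 13)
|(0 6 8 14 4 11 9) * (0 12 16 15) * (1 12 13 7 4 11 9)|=|(0 6 8 14 11 1 12 16 15)(4 9 13 7)|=36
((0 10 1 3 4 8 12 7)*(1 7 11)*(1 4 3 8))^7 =((0 10 7)(1 8 12 11 4))^7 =(0 10 7)(1 12 4 8 11)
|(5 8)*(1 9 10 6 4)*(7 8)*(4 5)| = 8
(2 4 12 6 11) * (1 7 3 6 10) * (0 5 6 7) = [5, 0, 4, 7, 12, 6, 11, 3, 8, 9, 1, 2, 10] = (0 5 6 11 2 4 12 10 1)(3 7)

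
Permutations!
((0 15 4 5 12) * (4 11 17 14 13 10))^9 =(0 12 5 4 10 13 14 17 11 15)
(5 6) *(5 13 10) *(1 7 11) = (1 7 11)(5 6 13 10) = [0, 7, 2, 3, 4, 6, 13, 11, 8, 9, 5, 1, 12, 10]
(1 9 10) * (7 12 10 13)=(1 9 13 7 12 10)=[0, 9, 2, 3, 4, 5, 6, 12, 8, 13, 1, 11, 10, 7]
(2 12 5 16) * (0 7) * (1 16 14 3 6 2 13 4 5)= (0 7)(1 16 13 4 5 14 3 6 2 12)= [7, 16, 12, 6, 5, 14, 2, 0, 8, 9, 10, 11, 1, 4, 3, 15, 13]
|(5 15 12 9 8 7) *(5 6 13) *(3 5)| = |(3 5 15 12 9 8 7 6 13)| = 9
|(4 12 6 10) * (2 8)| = 4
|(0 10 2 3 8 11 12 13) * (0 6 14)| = 10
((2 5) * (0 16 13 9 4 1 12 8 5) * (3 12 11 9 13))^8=(0 16 3 12 8 5 2)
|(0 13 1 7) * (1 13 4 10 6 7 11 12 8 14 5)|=|(0 4 10 6 7)(1 11 12 8 14 5)|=30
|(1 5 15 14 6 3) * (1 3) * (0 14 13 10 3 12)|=|(0 14 6 1 5 15 13 10 3 12)|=10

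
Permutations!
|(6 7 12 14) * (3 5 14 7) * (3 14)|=|(3 5)(6 14)(7 12)|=2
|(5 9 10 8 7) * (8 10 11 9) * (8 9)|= 5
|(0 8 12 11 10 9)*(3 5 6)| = 6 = |(0 8 12 11 10 9)(3 5 6)|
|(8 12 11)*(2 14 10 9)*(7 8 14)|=8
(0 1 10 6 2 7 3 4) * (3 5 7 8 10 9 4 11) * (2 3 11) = (11)(0 1 9 4)(2 8 10 6 3)(5 7) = [1, 9, 8, 2, 0, 7, 3, 5, 10, 4, 6, 11]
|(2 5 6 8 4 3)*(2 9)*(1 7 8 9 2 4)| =|(1 7 8)(2 5 6 9 4 3)| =6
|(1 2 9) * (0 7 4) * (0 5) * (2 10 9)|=|(0 7 4 5)(1 10 9)|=12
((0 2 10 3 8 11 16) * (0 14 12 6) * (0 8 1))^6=((0 2 10 3 1)(6 8 11 16 14 12))^6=(16)(0 2 10 3 1)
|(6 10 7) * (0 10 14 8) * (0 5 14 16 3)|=|(0 10 7 6 16 3)(5 14 8)|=6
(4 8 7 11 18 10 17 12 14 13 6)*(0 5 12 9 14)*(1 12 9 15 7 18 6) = (0 5 9 14 13 1 12)(4 8 18 10 17 15 7 11 6) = [5, 12, 2, 3, 8, 9, 4, 11, 18, 14, 17, 6, 0, 1, 13, 7, 16, 15, 10]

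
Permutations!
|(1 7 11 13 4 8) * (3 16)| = |(1 7 11 13 4 8)(3 16)| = 6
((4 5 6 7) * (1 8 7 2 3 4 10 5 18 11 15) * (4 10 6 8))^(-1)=(1 15 11 18 4)(2 6 7 8 5 10 3)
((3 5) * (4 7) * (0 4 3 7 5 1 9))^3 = ((0 4 5 7 3 1 9))^3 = (0 7 9 5 1 4 3)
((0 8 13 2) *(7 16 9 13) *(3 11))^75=((0 8 7 16 9 13 2)(3 11))^75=(0 13 16 8 2 9 7)(3 11)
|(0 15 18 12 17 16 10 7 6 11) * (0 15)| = 9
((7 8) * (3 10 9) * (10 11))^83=(3 9 10 11)(7 8)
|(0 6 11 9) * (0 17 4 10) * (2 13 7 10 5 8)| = |(0 6 11 9 17 4 5 8 2 13 7 10)| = 12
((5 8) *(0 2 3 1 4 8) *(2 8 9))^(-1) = (0 5 8)(1 3 2 9 4)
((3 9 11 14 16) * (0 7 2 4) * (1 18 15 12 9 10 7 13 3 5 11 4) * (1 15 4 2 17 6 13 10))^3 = ((0 10 7 17 6 13 3 1 18 4)(2 15 12 9)(5 11 14 16))^3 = (0 17 3 4 7 13 18 10 6 1)(2 9 12 15)(5 16 14 11)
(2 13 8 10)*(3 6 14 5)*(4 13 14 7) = [0, 1, 14, 6, 13, 3, 7, 4, 10, 9, 2, 11, 12, 8, 5] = (2 14 5 3 6 7 4 13 8 10)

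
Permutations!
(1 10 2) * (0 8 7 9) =[8, 10, 1, 3, 4, 5, 6, 9, 7, 0, 2] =(0 8 7 9)(1 10 2)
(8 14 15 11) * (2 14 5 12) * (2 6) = (2 14 15 11 8 5 12 6) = [0, 1, 14, 3, 4, 12, 2, 7, 5, 9, 10, 8, 6, 13, 15, 11]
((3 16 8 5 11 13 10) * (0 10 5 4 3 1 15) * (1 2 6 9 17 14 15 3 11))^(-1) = (0 15 14 17 9 6 2 10)(1 5 13 11 4 8 16 3)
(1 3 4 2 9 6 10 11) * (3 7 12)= (1 7 12 3 4 2 9 6 10 11)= [0, 7, 9, 4, 2, 5, 10, 12, 8, 6, 11, 1, 3]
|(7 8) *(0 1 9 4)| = |(0 1 9 4)(7 8)| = 4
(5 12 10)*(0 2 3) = [2, 1, 3, 0, 4, 12, 6, 7, 8, 9, 5, 11, 10] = (0 2 3)(5 12 10)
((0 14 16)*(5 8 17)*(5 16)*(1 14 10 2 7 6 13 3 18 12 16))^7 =(0 18 6 10 12 13 2 16 3 7)(1 5 17 14 8)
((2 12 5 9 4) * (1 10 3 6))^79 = (1 6 3 10)(2 4 9 5 12) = ((1 10 3 6)(2 12 5 9 4))^79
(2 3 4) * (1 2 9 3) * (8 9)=[0, 2, 1, 4, 8, 5, 6, 7, 9, 3]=(1 2)(3 4 8 9)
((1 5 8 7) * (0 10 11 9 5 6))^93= ((0 10 11 9 5 8 7 1 6))^93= (0 9 7)(1 10 5)(6 11 8)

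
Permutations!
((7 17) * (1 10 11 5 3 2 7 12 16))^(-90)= ((1 10 11 5 3 2 7 17 12 16))^(-90)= (17)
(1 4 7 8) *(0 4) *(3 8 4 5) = (0 5 3 8 1)(4 7) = [5, 0, 2, 8, 7, 3, 6, 4, 1]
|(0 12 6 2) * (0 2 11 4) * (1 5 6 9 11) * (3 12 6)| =9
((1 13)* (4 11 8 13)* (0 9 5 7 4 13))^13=((0 9 5 7 4 11 8)(1 13))^13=(0 8 11 4 7 5 9)(1 13)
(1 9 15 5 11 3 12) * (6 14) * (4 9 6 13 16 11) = (1 6 14 13 16 11 3 12)(4 9 15 5) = [0, 6, 2, 12, 9, 4, 14, 7, 8, 15, 10, 3, 1, 16, 13, 5, 11]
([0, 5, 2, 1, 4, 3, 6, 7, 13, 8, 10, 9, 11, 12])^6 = (8 13 12 11 9)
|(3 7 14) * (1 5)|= |(1 5)(3 7 14)|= 6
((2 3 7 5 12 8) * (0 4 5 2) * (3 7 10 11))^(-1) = ((0 4 5 12 8)(2 7)(3 10 11))^(-1) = (0 8 12 5 4)(2 7)(3 11 10)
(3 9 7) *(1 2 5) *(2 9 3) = (1 9 7 2 5) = [0, 9, 5, 3, 4, 1, 6, 2, 8, 7]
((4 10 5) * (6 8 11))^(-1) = (4 5 10)(6 11 8)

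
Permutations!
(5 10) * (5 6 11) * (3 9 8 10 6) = (3 9 8 10)(5 6 11) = [0, 1, 2, 9, 4, 6, 11, 7, 10, 8, 3, 5]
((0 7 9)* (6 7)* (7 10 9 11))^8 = ((0 6 10 9)(7 11))^8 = (11)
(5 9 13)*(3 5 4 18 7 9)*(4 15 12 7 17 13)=(3 5)(4 18 17 13 15 12 7 9)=[0, 1, 2, 5, 18, 3, 6, 9, 8, 4, 10, 11, 7, 15, 14, 12, 16, 13, 17]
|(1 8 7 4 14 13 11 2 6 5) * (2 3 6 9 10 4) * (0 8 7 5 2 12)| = |(0 8 5 1 7 12)(2 9 10 4 14 13 11 3 6)| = 18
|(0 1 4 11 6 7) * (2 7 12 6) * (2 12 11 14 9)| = |(0 1 4 14 9 2 7)(6 11 12)| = 21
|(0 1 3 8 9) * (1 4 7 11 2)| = 9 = |(0 4 7 11 2 1 3 8 9)|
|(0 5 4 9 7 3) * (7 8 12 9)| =|(0 5 4 7 3)(8 12 9)| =15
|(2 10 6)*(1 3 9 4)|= |(1 3 9 4)(2 10 6)|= 12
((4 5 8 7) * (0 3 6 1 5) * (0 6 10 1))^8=(0 6 4 7 8 5 1 10 3)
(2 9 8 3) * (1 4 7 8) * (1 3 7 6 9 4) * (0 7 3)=(0 7 8 3 2 4 6 9)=[7, 1, 4, 2, 6, 5, 9, 8, 3, 0]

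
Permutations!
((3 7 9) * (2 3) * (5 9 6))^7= (2 3 7 6 5 9)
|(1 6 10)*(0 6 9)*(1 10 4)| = |(10)(0 6 4 1 9)| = 5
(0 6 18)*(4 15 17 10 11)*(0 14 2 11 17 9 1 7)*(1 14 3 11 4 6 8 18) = (0 8 18 3 11 6 1 7)(2 4 15 9 14)(10 17) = [8, 7, 4, 11, 15, 5, 1, 0, 18, 14, 17, 6, 12, 13, 2, 9, 16, 10, 3]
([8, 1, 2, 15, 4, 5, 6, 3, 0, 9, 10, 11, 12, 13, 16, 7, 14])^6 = (16)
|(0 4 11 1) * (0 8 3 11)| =4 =|(0 4)(1 8 3 11)|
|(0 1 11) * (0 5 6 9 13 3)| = |(0 1 11 5 6 9 13 3)| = 8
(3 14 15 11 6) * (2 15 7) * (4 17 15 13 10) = (2 13 10 4 17 15 11 6 3 14 7) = [0, 1, 13, 14, 17, 5, 3, 2, 8, 9, 4, 6, 12, 10, 7, 11, 16, 15]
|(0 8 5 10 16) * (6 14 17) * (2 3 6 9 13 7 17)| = 20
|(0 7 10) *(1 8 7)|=5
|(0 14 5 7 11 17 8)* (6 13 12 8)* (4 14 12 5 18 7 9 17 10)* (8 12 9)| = |(0 9 17 6 13 5 8)(4 14 18 7 11 10)| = 42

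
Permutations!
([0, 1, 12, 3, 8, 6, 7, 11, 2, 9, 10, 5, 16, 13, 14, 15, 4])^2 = [0, 1, 16, 3, 2, 7, 11, 5, 12, 9, 10, 6, 4, 13, 14, 15, 8]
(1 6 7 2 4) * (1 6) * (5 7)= (2 4 6 5 7)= [0, 1, 4, 3, 6, 7, 5, 2]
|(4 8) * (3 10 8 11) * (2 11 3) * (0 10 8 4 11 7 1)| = 9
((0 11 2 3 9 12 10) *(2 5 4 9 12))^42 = (0 3 4)(2 5 10)(9 11 12) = ((0 11 5 4 9 2 3 12 10))^42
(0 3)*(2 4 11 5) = [3, 1, 4, 0, 11, 2, 6, 7, 8, 9, 10, 5] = (0 3)(2 4 11 5)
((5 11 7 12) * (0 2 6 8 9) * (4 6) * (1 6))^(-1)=(0 9 8 6 1 4 2)(5 12 7 11)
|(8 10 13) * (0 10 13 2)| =|(0 10 2)(8 13)| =6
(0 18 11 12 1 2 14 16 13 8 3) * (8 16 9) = [18, 2, 14, 0, 4, 5, 6, 7, 3, 8, 10, 12, 1, 16, 9, 15, 13, 17, 11] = (0 18 11 12 1 2 14 9 8 3)(13 16)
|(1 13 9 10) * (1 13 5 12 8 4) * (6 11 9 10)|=30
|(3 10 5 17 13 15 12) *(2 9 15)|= |(2 9 15 12 3 10 5 17 13)|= 9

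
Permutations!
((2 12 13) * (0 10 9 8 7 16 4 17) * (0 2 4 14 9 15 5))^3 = ((0 10 15 5)(2 12 13 4 17)(7 16 14 9 8))^3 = (0 5 15 10)(2 4 12 17 13)(7 9 16 8 14)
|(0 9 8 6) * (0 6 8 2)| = |(0 9 2)| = 3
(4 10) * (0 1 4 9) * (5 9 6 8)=(0 1 4 10 6 8 5 9)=[1, 4, 2, 3, 10, 9, 8, 7, 5, 0, 6]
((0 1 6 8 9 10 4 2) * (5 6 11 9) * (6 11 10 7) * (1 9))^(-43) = (0 9 7 6 8 5 11 1 10 4 2)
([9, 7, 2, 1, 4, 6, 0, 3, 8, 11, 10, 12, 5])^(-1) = [6, 3, 2, 7, 4, 12, 5, 1, 8, 0, 10, 9, 11]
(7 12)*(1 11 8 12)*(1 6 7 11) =(6 7)(8 12 11) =[0, 1, 2, 3, 4, 5, 7, 6, 12, 9, 10, 8, 11]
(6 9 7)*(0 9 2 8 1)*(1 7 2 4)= (0 9 2 8 7 6 4 1)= [9, 0, 8, 3, 1, 5, 4, 6, 7, 2]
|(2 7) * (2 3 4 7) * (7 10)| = 4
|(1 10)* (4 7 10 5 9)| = 6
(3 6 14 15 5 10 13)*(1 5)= (1 5 10 13 3 6 14 15)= [0, 5, 2, 6, 4, 10, 14, 7, 8, 9, 13, 11, 12, 3, 15, 1]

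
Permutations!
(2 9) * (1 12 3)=(1 12 3)(2 9)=[0, 12, 9, 1, 4, 5, 6, 7, 8, 2, 10, 11, 3]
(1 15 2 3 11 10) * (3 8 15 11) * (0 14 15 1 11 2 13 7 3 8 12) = [14, 2, 12, 8, 4, 5, 6, 3, 1, 9, 11, 10, 0, 7, 15, 13] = (0 14 15 13 7 3 8 1 2 12)(10 11)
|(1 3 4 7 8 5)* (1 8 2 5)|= 7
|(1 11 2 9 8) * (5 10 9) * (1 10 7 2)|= |(1 11)(2 5 7)(8 10 9)|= 6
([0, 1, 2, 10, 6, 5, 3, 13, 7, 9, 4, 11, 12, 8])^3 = [0, 1, 2, 6, 10, 5, 4, 7, 8, 9, 3, 11, 12, 13]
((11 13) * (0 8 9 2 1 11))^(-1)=(0 13 11 1 2 9 8)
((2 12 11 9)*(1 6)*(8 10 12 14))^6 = ((1 6)(2 14 8 10 12 11 9))^6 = (2 9 11 12 10 8 14)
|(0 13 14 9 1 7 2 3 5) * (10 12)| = 18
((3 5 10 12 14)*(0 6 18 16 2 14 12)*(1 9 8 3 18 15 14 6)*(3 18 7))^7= ((0 1 9 8 18 16 2 6 15 14 7 3 5 10))^7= (0 6)(1 15)(2 10)(3 18)(5 16)(7 8)(9 14)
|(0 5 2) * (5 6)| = |(0 6 5 2)| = 4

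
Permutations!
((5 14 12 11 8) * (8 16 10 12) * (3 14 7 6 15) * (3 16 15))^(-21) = (3 5)(6 8)(7 14)(10 16 15 11 12)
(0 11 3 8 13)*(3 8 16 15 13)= (0 11 8 3 16 15 13)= [11, 1, 2, 16, 4, 5, 6, 7, 3, 9, 10, 8, 12, 0, 14, 13, 15]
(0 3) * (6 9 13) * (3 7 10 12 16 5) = (0 7 10 12 16 5 3)(6 9 13) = [7, 1, 2, 0, 4, 3, 9, 10, 8, 13, 12, 11, 16, 6, 14, 15, 5]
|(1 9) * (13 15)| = 2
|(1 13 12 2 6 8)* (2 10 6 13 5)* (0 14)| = |(0 14)(1 5 2 13 12 10 6 8)| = 8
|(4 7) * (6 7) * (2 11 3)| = 3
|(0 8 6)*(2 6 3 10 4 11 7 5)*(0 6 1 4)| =|(0 8 3 10)(1 4 11 7 5 2)| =12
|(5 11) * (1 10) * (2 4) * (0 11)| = 6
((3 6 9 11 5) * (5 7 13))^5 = (3 13 11 6 5 7 9)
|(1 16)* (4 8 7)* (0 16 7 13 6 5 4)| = |(0 16 1 7)(4 8 13 6 5)| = 20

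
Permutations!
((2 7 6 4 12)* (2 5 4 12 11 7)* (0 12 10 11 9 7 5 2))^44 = ((0 12 2)(4 9 7 6 10 11 5))^44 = (0 2 12)(4 7 10 5 9 6 11)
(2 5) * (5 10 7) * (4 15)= (2 10 7 5)(4 15)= [0, 1, 10, 3, 15, 2, 6, 5, 8, 9, 7, 11, 12, 13, 14, 4]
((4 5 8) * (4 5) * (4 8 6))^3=((4 8 5 6))^3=(4 6 5 8)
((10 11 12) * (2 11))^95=(2 10 12 11)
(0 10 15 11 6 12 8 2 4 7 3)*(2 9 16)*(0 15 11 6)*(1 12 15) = (0 10 11)(1 12 8 9 16 2 4 7 3)(6 15) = [10, 12, 4, 1, 7, 5, 15, 3, 9, 16, 11, 0, 8, 13, 14, 6, 2]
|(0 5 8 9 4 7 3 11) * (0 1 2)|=10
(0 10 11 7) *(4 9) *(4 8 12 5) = (0 10 11 7)(4 9 8 12 5) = [10, 1, 2, 3, 9, 4, 6, 0, 12, 8, 11, 7, 5]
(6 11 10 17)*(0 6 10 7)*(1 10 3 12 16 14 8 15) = (0 6 11 7)(1 10 17 3 12 16 14 8 15) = [6, 10, 2, 12, 4, 5, 11, 0, 15, 9, 17, 7, 16, 13, 8, 1, 14, 3]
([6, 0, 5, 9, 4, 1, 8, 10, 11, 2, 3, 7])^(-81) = [9, 3, 7, 8, 4, 10, 2, 0, 5, 11, 6, 1]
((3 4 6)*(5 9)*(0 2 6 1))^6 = (9)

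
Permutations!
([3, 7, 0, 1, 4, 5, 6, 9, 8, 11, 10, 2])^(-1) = [2, 3, 11, 0, 4, 5, 6, 1, 8, 7, 10, 9]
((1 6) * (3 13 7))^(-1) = (1 6)(3 7 13)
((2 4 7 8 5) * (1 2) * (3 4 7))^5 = (8)(3 4)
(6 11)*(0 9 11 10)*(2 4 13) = (0 9 11 6 10)(2 4 13) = [9, 1, 4, 3, 13, 5, 10, 7, 8, 11, 0, 6, 12, 2]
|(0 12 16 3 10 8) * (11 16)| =7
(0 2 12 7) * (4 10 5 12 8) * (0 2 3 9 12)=(0 3 9 12 7 2 8 4 10 5)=[3, 1, 8, 9, 10, 0, 6, 2, 4, 12, 5, 11, 7]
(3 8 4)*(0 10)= (0 10)(3 8 4)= [10, 1, 2, 8, 3, 5, 6, 7, 4, 9, 0]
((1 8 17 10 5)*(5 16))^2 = (1 17 16)(5 8 10)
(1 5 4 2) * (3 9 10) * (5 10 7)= (1 10 3 9 7 5 4 2)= [0, 10, 1, 9, 2, 4, 6, 5, 8, 7, 3]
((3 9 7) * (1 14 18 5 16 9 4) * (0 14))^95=((0 14 18 5 16 9 7 3 4 1))^95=(0 9)(1 16)(3 18)(4 5)(7 14)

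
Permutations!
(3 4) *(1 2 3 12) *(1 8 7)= [0, 2, 3, 4, 12, 5, 6, 1, 7, 9, 10, 11, 8]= (1 2 3 4 12 8 7)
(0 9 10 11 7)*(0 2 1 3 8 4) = (0 9 10 11 7 2 1 3 8 4) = [9, 3, 1, 8, 0, 5, 6, 2, 4, 10, 11, 7]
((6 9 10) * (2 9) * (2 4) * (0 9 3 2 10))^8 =(4 6 10) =((0 9)(2 3)(4 10 6))^8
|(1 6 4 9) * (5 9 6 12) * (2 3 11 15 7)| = 20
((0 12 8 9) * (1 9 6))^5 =(0 9 1 6 8 12)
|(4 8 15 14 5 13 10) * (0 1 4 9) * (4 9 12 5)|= |(0 1 9)(4 8 15 14)(5 13 10 12)|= 12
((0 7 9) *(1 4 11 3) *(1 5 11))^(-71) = ((0 7 9)(1 4)(3 5 11))^(-71) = (0 7 9)(1 4)(3 5 11)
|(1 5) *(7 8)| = 2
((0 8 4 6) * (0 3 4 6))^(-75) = (8)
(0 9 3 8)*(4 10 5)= (0 9 3 8)(4 10 5)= [9, 1, 2, 8, 10, 4, 6, 7, 0, 3, 5]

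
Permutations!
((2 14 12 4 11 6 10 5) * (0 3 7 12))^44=((0 3 7 12 4 11 6 10 5 2 14))^44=(14)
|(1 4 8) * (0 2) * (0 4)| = 5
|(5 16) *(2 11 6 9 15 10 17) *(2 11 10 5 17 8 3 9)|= |(2 10 8 3 9 15 5 16 17 11 6)|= 11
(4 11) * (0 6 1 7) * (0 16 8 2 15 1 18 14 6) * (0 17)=[17, 7, 15, 3, 11, 5, 18, 16, 2, 9, 10, 4, 12, 13, 6, 1, 8, 0, 14]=(0 17)(1 7 16 8 2 15)(4 11)(6 18 14)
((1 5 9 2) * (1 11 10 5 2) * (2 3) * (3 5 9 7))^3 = ((1 5 7 3 2 11 10 9))^3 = (1 3 10 5 2 9 7 11)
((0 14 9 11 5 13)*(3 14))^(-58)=(0 5 9 3 13 11 14)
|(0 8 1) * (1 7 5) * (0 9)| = 6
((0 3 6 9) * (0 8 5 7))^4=(0 8 3 5 6 7 9)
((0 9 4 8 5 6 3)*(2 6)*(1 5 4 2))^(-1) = ((0 9 2 6 3)(1 5)(4 8))^(-1) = (0 3 6 2 9)(1 5)(4 8)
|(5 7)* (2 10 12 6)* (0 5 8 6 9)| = 9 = |(0 5 7 8 6 2 10 12 9)|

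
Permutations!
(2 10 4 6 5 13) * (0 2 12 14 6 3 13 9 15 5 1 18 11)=(0 2 10 4 3 13 12 14 6 1 18 11)(5 9 15)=[2, 18, 10, 13, 3, 9, 1, 7, 8, 15, 4, 0, 14, 12, 6, 5, 16, 17, 11]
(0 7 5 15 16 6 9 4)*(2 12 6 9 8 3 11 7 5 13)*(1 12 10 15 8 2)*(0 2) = [5, 12, 10, 11, 2, 8, 0, 13, 3, 4, 15, 7, 6, 1, 14, 16, 9] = (0 5 8 3 11 7 13 1 12 6)(2 10 15 16 9 4)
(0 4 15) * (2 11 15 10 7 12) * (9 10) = (0 4 9 10 7 12 2 11 15) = [4, 1, 11, 3, 9, 5, 6, 12, 8, 10, 7, 15, 2, 13, 14, 0]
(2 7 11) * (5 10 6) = (2 7 11)(5 10 6) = [0, 1, 7, 3, 4, 10, 5, 11, 8, 9, 6, 2]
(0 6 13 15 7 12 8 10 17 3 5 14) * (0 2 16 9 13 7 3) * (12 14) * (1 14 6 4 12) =[4, 14, 16, 5, 12, 1, 7, 6, 10, 13, 17, 11, 8, 15, 2, 3, 9, 0] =(0 4 12 8 10 17)(1 14 2 16 9 13 15 3 5)(6 7)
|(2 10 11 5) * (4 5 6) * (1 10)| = 7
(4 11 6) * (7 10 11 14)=(4 14 7 10 11 6)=[0, 1, 2, 3, 14, 5, 4, 10, 8, 9, 11, 6, 12, 13, 7]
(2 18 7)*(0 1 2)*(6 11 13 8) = (0 1 2 18 7)(6 11 13 8) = [1, 2, 18, 3, 4, 5, 11, 0, 6, 9, 10, 13, 12, 8, 14, 15, 16, 17, 7]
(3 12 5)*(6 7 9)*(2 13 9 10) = (2 13 9 6 7 10)(3 12 5) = [0, 1, 13, 12, 4, 3, 7, 10, 8, 6, 2, 11, 5, 9]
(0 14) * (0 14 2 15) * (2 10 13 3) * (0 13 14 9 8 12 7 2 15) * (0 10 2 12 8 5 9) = (0 2 10 14)(3 15 13)(5 9)(7 12) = [2, 1, 10, 15, 4, 9, 6, 12, 8, 5, 14, 11, 7, 3, 0, 13]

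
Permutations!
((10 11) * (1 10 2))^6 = (1 11)(2 10)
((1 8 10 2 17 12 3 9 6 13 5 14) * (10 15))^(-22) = (1 2 9 14 10 3 5 15 12 13 8 17 6) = ((1 8 15 10 2 17 12 3 9 6 13 5 14))^(-22)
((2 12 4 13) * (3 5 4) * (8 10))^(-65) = (2 12 3 5 4 13)(8 10)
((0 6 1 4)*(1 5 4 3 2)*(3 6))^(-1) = ((0 3 2 1 6 5 4))^(-1) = (0 4 5 6 1 2 3)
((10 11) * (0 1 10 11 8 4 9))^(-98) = ((11)(0 1 10 8 4 9))^(-98) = (11)(0 4 10)(1 9 8)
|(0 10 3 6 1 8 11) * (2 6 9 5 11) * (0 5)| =|(0 10 3 9)(1 8 2 6)(5 11)| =4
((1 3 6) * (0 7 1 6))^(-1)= ((0 7 1 3))^(-1)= (0 3 1 7)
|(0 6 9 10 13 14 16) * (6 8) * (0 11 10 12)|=5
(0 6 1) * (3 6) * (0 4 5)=[3, 4, 2, 6, 5, 0, 1]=(0 3 6 1 4 5)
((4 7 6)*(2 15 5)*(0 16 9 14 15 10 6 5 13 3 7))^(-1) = ((0 16 9 14 15 13 3 7 5 2 10 6 4))^(-1) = (0 4 6 10 2 5 7 3 13 15 14 9 16)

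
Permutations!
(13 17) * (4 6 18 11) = (4 6 18 11)(13 17) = [0, 1, 2, 3, 6, 5, 18, 7, 8, 9, 10, 4, 12, 17, 14, 15, 16, 13, 11]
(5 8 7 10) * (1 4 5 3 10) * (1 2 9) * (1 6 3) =(1 4 5 8 7 2 9 6 3 10) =[0, 4, 9, 10, 5, 8, 3, 2, 7, 6, 1]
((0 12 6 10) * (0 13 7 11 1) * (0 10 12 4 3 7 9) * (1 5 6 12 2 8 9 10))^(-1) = (0 9 8 2 6 5 11 7 3 4)(10 13)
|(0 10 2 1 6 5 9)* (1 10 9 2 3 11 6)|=6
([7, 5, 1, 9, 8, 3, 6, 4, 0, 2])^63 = (0 8 4 7)(1 9 5 2 3)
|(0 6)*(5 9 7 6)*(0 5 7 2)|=|(0 7 6 5 9 2)|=6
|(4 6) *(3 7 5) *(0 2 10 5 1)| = 14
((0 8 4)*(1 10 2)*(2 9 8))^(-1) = (0 4 8 9 10 1 2)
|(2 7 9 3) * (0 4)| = 4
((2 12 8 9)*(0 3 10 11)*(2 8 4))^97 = ((0 3 10 11)(2 12 4)(8 9))^97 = (0 3 10 11)(2 12 4)(8 9)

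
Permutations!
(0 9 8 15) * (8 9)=[8, 1, 2, 3, 4, 5, 6, 7, 15, 9, 10, 11, 12, 13, 14, 0]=(0 8 15)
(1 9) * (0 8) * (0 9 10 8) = (1 10 8 9) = [0, 10, 2, 3, 4, 5, 6, 7, 9, 1, 8]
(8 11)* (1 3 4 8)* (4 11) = (1 3 11)(4 8) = [0, 3, 2, 11, 8, 5, 6, 7, 4, 9, 10, 1]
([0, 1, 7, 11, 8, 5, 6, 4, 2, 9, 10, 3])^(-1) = [0, 1, 8, 11, 7, 5, 6, 2, 4, 9, 10, 3]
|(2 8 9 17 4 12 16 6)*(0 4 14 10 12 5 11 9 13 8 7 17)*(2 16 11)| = 22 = |(0 4 5 2 7 17 14 10 12 11 9)(6 16)(8 13)|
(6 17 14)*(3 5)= (3 5)(6 17 14)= [0, 1, 2, 5, 4, 3, 17, 7, 8, 9, 10, 11, 12, 13, 6, 15, 16, 14]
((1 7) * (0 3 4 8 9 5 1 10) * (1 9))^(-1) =((0 3 4 8 1 7 10)(5 9))^(-1) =(0 10 7 1 8 4 3)(5 9)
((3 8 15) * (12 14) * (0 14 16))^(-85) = ((0 14 12 16)(3 8 15))^(-85) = (0 16 12 14)(3 15 8)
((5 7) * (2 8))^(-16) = (8)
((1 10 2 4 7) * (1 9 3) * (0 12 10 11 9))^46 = (0 4 10)(1 9)(2 12 7)(3 11)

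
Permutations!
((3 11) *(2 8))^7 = ((2 8)(3 11))^7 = (2 8)(3 11)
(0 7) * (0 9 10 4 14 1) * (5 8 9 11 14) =(0 7 11 14 1)(4 5 8 9 10) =[7, 0, 2, 3, 5, 8, 6, 11, 9, 10, 4, 14, 12, 13, 1]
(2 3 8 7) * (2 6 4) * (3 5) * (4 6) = (2 5 3 8 7 4) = [0, 1, 5, 8, 2, 3, 6, 4, 7]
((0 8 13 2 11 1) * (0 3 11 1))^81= ((0 8 13 2 1 3 11))^81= (0 1 8 3 13 11 2)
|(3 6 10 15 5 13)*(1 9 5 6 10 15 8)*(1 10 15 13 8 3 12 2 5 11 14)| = 36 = |(1 9 11 14)(2 5 8 10 3 15 6 13 12)|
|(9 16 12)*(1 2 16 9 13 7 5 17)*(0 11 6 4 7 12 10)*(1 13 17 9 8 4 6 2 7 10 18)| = |(0 11 2 16 18 1 7 5 9 8 4 10)(12 17 13)| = 12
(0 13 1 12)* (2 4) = (0 13 1 12)(2 4) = [13, 12, 4, 3, 2, 5, 6, 7, 8, 9, 10, 11, 0, 1]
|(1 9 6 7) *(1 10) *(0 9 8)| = 7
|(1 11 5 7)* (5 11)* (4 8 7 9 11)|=7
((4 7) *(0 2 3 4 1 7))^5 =((0 2 3 4)(1 7))^5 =(0 2 3 4)(1 7)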